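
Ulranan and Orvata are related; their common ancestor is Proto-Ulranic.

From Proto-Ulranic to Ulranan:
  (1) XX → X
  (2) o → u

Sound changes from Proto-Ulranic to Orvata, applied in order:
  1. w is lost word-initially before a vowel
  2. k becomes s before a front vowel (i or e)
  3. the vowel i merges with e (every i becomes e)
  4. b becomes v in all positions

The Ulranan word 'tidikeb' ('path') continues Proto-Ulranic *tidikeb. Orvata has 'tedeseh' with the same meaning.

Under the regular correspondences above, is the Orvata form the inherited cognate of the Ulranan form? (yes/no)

no

Derive the expected Orvata reflex of *tidikeb:
Orvata: *tidikeb > tidiseb > tedeseb > tedesev  (by palatalisation, vowel merger, unconditioned shift)
The regular Orvata reflex would be 'tedesev', but the attested form is 'tedeseh'. The correspondence is irregular, so they are not cognates (the Orvata form has a different source).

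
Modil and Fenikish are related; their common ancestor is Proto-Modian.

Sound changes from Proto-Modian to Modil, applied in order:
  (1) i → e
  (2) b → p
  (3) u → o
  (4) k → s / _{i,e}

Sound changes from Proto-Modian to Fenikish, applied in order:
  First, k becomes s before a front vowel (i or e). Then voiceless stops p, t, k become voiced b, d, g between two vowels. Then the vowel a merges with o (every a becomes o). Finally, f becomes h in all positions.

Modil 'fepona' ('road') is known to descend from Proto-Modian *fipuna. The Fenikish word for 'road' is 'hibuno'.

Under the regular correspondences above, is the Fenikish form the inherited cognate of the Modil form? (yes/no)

yes

Derive the expected Fenikish reflex of *fipuna:
Fenikish: *fipuna > fibuna > fibuno > hibuno  (by intervocalic voicing, vowel merger, unconditioned shift)
Fenikish 'hibuno' matches the regular reflex exactly, so the pair is cognate.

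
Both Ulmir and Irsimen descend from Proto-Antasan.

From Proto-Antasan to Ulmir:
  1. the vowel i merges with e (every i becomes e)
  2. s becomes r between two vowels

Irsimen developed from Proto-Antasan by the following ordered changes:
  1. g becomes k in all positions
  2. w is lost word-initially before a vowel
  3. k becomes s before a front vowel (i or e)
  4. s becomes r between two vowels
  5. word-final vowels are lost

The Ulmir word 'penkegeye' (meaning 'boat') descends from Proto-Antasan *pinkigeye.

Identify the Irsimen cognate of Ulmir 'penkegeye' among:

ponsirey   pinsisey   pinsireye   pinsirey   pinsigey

Irsimen: *pinkigeye > pinkikeye > pinsiseye > pinsireye > pinsirey  (by unconditioned shift, palatalisation, rhotacism, apocope)
The other candidates each miss or misapply at least one Irsimen change.

pinsirey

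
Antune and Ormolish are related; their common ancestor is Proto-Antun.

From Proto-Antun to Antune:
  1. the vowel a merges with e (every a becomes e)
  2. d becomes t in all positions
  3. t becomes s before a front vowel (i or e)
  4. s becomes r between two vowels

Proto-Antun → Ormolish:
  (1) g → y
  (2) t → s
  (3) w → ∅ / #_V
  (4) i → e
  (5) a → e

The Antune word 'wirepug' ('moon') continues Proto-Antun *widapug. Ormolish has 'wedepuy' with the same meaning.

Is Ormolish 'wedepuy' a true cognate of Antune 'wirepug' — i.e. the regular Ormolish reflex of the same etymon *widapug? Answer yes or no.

Derive the expected Ormolish reflex of *widapug:
Ormolish: start from *widapug.
  rule 1 (unconditioned shift): widapug → widapuy
  rule 2: no change — widapuy
  rule 3 (glide loss): widapuy → idapuy
  rule 4 (vowel merger): idapuy → edapuy
  rule 5 (vowel merger): edapuy → edepuy
  ⇒ Ormolish edepuy
The regular Ormolish reflex would be 'edepuy', but the attested form is 'wedepuy'. The correspondence is irregular, so they are not cognates (the Ormolish form has a different source).

no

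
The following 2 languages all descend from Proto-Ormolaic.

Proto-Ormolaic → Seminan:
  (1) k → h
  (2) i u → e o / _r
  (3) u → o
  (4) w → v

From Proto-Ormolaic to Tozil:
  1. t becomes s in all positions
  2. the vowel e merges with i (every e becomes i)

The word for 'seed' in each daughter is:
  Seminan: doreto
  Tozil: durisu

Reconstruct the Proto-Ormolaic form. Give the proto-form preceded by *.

Position 6: Seminan has o, Tozil has u. Tozil preserves u here (none of its changes turn any other segment into u), so the proto-segment is *u.
Position 2: Seminan has o, Tozil has u. Tozil preserves u here (none of its changes turn any other segment into u), so the proto-segment is *u.
This points to *duretu. Verify forward in each daughter:
Seminan: start from *duretu.
  rule 1: no change — duretu
  rule 2 (pre-rhotic lowering): duretu → doretu
  rule 3 (vowel merger): doretu → doreto
  rule 4: no change — doreto
  ⇒ Seminan doreto
Tozil: *duretu > duresu > durisu  (by unconditioned shift, vowel merger)
*duretu is the unique common source.

*duretu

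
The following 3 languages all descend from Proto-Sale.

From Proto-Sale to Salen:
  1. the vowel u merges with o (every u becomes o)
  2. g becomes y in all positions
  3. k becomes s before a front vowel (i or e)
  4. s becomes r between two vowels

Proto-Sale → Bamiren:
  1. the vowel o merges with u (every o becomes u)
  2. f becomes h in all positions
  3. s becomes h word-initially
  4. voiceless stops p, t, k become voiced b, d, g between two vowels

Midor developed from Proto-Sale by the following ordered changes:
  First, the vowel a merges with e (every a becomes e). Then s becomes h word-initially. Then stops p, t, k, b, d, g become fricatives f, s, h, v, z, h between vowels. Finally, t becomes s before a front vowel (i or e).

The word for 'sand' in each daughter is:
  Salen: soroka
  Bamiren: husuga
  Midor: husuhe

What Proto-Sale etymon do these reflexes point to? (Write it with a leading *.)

Position 6: Salen has a, Bamiren has a, Midor has e. Salen preserves a here (none of its changes turn any other segment into a), so the proto-segment is *a.
Position 3: Salen has r, Bamiren has s, Midor has s. Bamiren preserves s here (none of its changes turn any other segment into s), so the proto-segment is *s.
Position 1: Salen has s, Bamiren has h, Midor has h. Taking the neighbouring segments as reconstructed: Salen s can only go back to *s; Bamiren h could go back to *f or *s or *h; Midor h could go back to *s or *h — the one source consistent with every daughter is *s.
Verify the candidate proto-form against each daughter:
Salen: start from *susuka.
  rule 1 (vowel merger): susuka → sosoka
  rule 2: no change — sosoka
  rule 3: no change — sosoka
  rule 4 (rhotacism): sosoka → soroka
  ⇒ Salen soroka
Bamiren: start from *susuka.
  rule 1: no change — susuka
  rule 2: no change — susuka
  rule 3 (debuccalisation): susuka → husuka
  rule 4 (intervocalic voicing): husuka → husuga
  ⇒ Bamiren husuga
Midor: start from *susuka.
  rule 1 (vowel merger): susuka → susuke
  rule 2 (debuccalisation): susuke → husuke
  rule 3 (intervocalic lenition): husuke → husuhe
  rule 4: no change — husuhe
  ⇒ Midor husuhe
No other proto-form is consistent with every reflex, so the reconstruction is *susuka.

*susuka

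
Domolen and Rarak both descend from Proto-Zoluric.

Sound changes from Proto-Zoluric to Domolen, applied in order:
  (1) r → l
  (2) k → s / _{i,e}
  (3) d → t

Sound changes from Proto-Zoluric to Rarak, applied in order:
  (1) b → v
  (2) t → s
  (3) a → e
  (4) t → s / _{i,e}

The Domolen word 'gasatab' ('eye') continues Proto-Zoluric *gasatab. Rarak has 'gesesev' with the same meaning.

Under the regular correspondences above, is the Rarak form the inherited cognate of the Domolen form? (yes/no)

yes

Derive the expected Rarak reflex of *gasatab:
Rarak: *gasatab
  gasatab → gasatav   [unconditioned shift]
  gasatav → gasasav   [unconditioned shift]
  gasasav → gesesev   [vowel merger]
  gesesev (rule 4 does not apply)
  giving Rarak gesesev.
Rarak 'gesesev' matches the regular reflex exactly, so the pair is cognate.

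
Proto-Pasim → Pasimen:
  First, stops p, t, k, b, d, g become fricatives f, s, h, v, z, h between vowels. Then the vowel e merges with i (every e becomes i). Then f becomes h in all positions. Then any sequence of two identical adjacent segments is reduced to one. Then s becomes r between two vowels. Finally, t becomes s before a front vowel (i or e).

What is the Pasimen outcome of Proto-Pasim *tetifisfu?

sirihishu

Pasimen: start from *tetifisfu.
  rule 1 (intervocalic lenition): tetifisfu → tesifisfu
  rule 2 (vowel merger): tesifisfu → tisifisfu
  rule 3 (unconditioned shift): tisifisfu → tisihishu
  rule 4: no change — tisihishu
  rule 5 (rhotacism): tisihishu → tirihishu
  rule 6 (palatalisation): tirihishu → sirihishu
  ⇒ Pasimen sirihishu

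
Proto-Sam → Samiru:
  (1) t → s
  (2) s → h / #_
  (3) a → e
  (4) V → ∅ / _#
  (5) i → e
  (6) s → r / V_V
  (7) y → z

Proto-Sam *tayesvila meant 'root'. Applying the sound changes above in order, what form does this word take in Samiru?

hezesvel

Samiru: *tayesvila
  tayesvila → sayesvila   [unconditioned shift]
  sayesvila → hayesvila   [debuccalisation]
  hayesvila → heyesvile   [vowel merger]
  heyesvile → heyesvil   [apocope]
  heyesvil → heyesvel   [vowel merger]
  heyesvel (rule 6 does not apply)
  heyesvel → hezesvel   [unconditioned shift]
  giving Samiru hezesvel.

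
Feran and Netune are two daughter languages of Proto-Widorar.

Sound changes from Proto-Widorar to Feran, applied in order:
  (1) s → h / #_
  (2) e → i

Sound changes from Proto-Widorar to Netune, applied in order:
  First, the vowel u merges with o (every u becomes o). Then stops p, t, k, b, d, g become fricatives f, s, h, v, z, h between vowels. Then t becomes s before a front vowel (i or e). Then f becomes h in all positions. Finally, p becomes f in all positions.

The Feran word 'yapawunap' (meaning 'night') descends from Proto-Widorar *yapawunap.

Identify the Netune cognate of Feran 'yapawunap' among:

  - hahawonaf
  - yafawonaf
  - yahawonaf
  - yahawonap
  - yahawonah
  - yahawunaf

Netune: *yapawunap > yapawonap > yafawonap > yahawonap > yahawonaf  (by vowel merger, intervocalic lenition, unconditioned shift, unconditioned shift)
Among the options, 'yahawonaf' alone shows every Netune change applied in order.

yahawonaf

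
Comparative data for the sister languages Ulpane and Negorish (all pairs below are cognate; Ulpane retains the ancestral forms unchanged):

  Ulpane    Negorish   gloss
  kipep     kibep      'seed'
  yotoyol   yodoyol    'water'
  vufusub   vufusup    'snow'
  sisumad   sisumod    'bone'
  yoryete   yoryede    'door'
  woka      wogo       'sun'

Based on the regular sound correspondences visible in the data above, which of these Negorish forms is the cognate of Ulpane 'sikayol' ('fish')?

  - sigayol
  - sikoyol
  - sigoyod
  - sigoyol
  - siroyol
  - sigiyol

woka ~ wogo — Ulpane k corresponds to Negorish g between vowels (before a back vowel).
sisumad ~ sisumod — Ulpane a corresponds to Negorish o after a consonant, before a consonant other than r, m, n, p, b, f, v.
Applying these to Ulpane 'sikayol':
  sikayol → sigayol   (k→g between vowels (before a back vowel))
  sigayol → sigoyol   (a→o after a consonant, before a consonant other than r, m, n, p, b, f, v)
So the Negorish cognate is 'sigoyol'.

sigoyol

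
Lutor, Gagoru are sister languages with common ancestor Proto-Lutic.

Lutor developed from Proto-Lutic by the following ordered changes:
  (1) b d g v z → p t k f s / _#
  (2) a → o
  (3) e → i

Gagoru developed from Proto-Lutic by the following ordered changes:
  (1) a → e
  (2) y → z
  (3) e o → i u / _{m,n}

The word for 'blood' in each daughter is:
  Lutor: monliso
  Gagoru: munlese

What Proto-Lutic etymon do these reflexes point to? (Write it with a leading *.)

Position 5: Lutor has i, Gagoru has e. Taking the neighbouring segments as reconstructed: Lutor i could go back to *e or *i; Gagoru e could go back to *a or *e — the one source consistent with every daughter is *e.
Position 7: Lutor has o, Gagoru has e. Taking the neighbouring segments as reconstructed: Lutor o could go back to *a or *o; Gagoru e could go back to *a or *e — the one source consistent with every daughter is *a.
This points to *monlesa. Verify forward in each daughter:
Lutor: *monlesa > monleso > monliso  (by vowel merger, vowel merger)
Gagoru: *monlesa
  monlesa → monlese   [vowel merger]
  monlese (rule 2 does not apply)
  monlese → munlese   [pre-nasal raising]
  giving Gagoru munlese.
*monlesa is the unique common source.

*monlesa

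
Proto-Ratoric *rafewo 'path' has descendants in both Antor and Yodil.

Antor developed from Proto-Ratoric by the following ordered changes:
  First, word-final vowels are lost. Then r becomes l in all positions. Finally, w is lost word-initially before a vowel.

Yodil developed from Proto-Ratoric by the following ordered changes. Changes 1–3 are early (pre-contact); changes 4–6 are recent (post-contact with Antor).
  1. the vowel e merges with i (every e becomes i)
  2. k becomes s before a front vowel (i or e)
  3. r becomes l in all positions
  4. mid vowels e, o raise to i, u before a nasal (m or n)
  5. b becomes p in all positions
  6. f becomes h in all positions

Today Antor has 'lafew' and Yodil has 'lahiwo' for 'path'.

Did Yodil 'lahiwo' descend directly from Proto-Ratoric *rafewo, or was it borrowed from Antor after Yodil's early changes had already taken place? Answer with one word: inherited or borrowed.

inherited

If inherited, *rafewo would pass through all of Yodil's changes:
Yodil: *rafewo > rafiwo > lafiwo > lahiwo  (by vowel merger, unconditioned shift, unconditioned shift)
If borrowed from Antor 'lafew' after the early changes, it would undergo only the recent ones:
  rule 4 (pre-nasal raising): no change (lafew)
  rule 5 (unconditioned shift): no change (lafew)
  rule 6 (unconditioned shift): lafew → lahew
  ⇒ as a loan: lahew
Yodil 'lahiwo' matches the inherited outcome exactly, so it is an inherited cognate, not a loan.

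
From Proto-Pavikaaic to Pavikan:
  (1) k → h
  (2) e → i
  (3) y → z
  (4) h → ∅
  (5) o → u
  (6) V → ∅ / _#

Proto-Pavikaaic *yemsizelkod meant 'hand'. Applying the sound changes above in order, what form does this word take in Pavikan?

zimsizilud

Pavikan: *yemsizelkod
  yemsizelkod → yemsizelhod   [unconditioned shift]
  yemsizelhod → yimsizilhod   [vowel merger]
  yimsizilhod → zimsizilhod   [unconditioned shift]
  zimsizilhod → zimsizilod   [h-loss]
  zimsizilod → zimsizilud   [vowel merger]
  zimsizilud (rule 6 does not apply)
  giving Pavikan zimsizilud.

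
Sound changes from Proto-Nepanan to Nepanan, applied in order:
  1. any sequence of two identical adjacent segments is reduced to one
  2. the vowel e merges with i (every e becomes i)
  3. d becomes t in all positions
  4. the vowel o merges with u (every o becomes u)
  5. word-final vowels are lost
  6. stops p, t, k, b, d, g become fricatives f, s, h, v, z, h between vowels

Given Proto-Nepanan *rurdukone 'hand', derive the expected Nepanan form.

Nepanan: *rurdukone
  rurdukone (rule 1 does not apply)
  rurdukone → rurdukoni   [vowel merger]
  rurdukoni → rurtukoni   [unconditioned shift]
  rurtukoni → rurtukuni   [vowel merger]
  rurtukuni → rurtukun   [apocope]
  rurtukun → rurtuhun   [intervocalic lenition]
  giving Nepanan rurtuhun.

rurtuhun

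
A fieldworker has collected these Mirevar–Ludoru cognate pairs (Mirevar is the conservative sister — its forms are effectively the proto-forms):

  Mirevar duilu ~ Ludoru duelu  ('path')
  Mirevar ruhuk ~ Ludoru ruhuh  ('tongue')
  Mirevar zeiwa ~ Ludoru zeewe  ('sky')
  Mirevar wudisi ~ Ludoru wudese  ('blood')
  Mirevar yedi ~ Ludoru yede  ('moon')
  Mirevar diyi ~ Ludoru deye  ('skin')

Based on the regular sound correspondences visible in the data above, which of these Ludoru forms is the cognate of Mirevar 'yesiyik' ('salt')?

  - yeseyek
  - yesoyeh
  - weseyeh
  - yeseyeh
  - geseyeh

wudisi ~ wudese, diyi ~ deye — Mirevar i corresponds to Ludoru e after a consonant, before a consonant other than r, m, n, p, b, f, v.
ruhuk ~ ruhuh — Mirevar k corresponds to Ludoru h word-finally.
Applying these to Mirevar 'yesiyik':
  yesiyik → yeseyik   (i→e after a consonant, before a consonant other than r, m, n, p, b, f, v)
  yeseyik → yeseyek   (i→e after a consonant, before a consonant other than r, m, n, p, b, f, v)
  yeseyek → yeseyeh   (k→h word-finally)
So the Ludoru cognate is 'yeseyeh'.

yeseyeh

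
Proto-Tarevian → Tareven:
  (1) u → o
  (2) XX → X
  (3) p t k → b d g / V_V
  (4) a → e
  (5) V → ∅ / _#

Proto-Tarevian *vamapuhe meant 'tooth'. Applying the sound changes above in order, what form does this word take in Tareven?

Tareven: start from *vamapuhe.
  rule 1 (vowel merger): vamapuhe → vamapohe
  rule 2: no change — vamapohe
  rule 3 (intervocalic voicing): vamapohe → vamabohe
  rule 4 (vowel merger): vamabohe → vemebohe
  rule 5 (apocope): vemebohe → vemeboh
  ⇒ Tareven vemeboh

vemeboh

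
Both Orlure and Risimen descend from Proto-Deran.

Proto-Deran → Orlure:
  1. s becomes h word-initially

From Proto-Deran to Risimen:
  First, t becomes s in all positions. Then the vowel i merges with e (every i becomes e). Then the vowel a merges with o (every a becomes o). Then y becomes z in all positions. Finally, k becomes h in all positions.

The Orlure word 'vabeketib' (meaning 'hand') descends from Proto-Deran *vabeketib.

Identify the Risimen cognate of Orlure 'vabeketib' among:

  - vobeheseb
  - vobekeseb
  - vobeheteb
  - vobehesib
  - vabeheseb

Risimen: *vabeketib
  vabeketib → vabekesib   [unconditioned shift]
  vabekesib → vabekeseb   [vowel merger]
  vabekeseb → vobekeseb   [vowel merger]
  vobekeseb (rule 4 does not apply)
  vobekeseb → vobeheseb   [unconditioned shift]
  giving Risimen vobeheseb.
Among the options, 'vobeheseb' alone shows every Risimen change applied in order.

vobeheseb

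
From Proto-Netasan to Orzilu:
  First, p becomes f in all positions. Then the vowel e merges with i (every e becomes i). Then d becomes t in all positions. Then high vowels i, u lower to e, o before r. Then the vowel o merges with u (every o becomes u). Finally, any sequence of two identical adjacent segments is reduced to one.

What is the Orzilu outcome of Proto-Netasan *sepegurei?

sifiguri

Orzilu: *sepegurei
  sepegurei → sefegurei   [unconditioned shift]
  sefegurei → sifigurii   [vowel merger]
  sifigurii (rule 3 does not apply)
  sifigurii → sifigorii   [pre-rhotic lowering]
  sifigorii → sifigurii   [vowel merger]
  sifigurii → sifiguri   [degemination]
  giving Orzilu sifiguri.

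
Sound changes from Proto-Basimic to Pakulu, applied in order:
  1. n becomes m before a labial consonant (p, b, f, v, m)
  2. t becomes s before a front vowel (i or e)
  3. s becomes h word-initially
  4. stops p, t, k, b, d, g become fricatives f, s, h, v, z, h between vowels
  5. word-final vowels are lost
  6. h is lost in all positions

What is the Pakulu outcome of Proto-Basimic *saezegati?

aezeas

Pakulu: *saezegati
  saezegati (rule 1 does not apply)
  saezegati → saezegasi   [palatalisation]
  saezegasi → haezegasi   [debuccalisation]
  haezegasi → haezehasi   [intervocalic lenition]
  haezehasi → haezehas   [apocope]
  haezehas → aezeas   [h-loss]
  giving Pakulu aezeas.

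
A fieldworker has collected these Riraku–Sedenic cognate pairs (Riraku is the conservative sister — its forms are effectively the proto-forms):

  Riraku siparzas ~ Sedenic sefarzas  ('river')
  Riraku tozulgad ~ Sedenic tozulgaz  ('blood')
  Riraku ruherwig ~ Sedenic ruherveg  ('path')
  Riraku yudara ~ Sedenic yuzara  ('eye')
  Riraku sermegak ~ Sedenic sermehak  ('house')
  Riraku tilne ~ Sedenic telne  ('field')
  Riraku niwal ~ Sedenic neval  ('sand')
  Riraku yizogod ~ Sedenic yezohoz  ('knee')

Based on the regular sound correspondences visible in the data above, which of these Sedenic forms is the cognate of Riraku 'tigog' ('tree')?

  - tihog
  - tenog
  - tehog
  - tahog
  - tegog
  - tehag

tehog

ruherwig ~ ruherveg, tilne ~ telne — Riraku i corresponds to Sedenic e after a consonant, before a consonant other than r, m, n, p, b, f, v.
yizogod ~ yezohoz — Riraku g corresponds to Sedenic h between vowels (before a back vowel).
Applying these to Riraku 'tigog':
  tigog → tegog   (i→e after a consonant, before a consonant other than r, m, n, p, b, f, v)
  tegog → tehog   (g→h between vowels (before a back vowel))
So the Sedenic cognate is 'tehog'.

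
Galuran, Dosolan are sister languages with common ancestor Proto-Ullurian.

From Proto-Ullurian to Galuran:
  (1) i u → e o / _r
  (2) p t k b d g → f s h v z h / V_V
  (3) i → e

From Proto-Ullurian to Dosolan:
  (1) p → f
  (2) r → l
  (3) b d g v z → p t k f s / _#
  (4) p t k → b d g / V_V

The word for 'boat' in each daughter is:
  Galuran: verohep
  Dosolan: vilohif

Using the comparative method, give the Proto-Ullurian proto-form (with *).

*virohip

Position 7: Galuran has p, Dosolan has f. Galuran preserves p here (none of its changes turn any other segment into p), so the proto-segment is *p.
Position 6: Galuran has e, Dosolan has i. Dosolan preserves i here (none of its changes turn any other segment into i), so the proto-segment is *i.
Position 2: Galuran has e, Dosolan has i. Dosolan preserves i here (none of its changes turn any other segment into i), so the proto-segment is *i.
Verify the candidate proto-form against each daughter:
Galuran: *virohip
  virohip → verohip   [pre-rhotic lowering]
  verohip (rule 2 does not apply)
  verohip → verohep   [vowel merger]
  giving Galuran verohep.
Dosolan: *virohip
  virohip → virohif   [unconditioned shift]
  virohif → vilohif   [unconditioned shift]
  vilohif (rule 3 does not apply)
  vilohif (rule 4 does not apply)
  giving Dosolan vilohif.
No other proto-form is consistent with every reflex, so the reconstruction is *virohip.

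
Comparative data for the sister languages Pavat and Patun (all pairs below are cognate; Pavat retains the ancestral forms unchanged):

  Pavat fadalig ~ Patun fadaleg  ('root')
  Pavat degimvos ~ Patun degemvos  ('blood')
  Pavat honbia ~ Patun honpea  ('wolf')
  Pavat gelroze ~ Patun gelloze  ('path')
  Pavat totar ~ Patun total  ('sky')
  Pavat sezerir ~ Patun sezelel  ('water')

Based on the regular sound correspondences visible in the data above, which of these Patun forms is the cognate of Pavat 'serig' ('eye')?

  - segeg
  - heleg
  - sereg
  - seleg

sezerir ~ sezelel — Pavat r corresponds to Patun l between vowels (before a front vowel).
fadalig ~ fadaleg — Pavat i corresponds to Patun e after a consonant, before a consonant other than r, m, n, p, b, f, v.
Applying these to Pavat 'serig':
  serig → selig   (r→l between vowels (before a front vowel))
  selig → seleg   (i→e after a consonant, before a consonant other than r, m, n, p, b, f, v)
So the Patun cognate is 'seleg'.

seleg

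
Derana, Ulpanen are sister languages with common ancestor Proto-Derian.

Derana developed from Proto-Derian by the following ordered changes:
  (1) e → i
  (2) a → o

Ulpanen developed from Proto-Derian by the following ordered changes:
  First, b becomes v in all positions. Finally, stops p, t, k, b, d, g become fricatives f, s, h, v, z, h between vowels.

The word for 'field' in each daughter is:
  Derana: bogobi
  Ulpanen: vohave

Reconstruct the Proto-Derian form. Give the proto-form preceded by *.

Position 4: Derana has o, Ulpanen has a. Ulpanen preserves a here (none of its changes turn any other segment into a), so the proto-segment is *a.
Position 6: Derana has i, Ulpanen has e. Ulpanen preserves e here (none of its changes turn any other segment into e), so the proto-segment is *e.
Position 5: Derana has b, Ulpanen has v. Derana preserves b here (none of its changes turn any other segment into b), so the proto-segment is *b.
Continuing position by position gives *bogabe; check it forward:
Derana: start from *bogabe.
  rule 1 (vowel merger): bogabe → bogabi
  rule 2 (vowel merger): bogabi → bogobi
  ⇒ Derana bogobi
Ulpanen: start from *bogabe.
  rule 1 (unconditioned shift): bogabe → vogave
  rule 2 (intervocalic lenition): vogave → vohave
  ⇒ Ulpanen vohave
*bogabe is the unique common source.

*bogabe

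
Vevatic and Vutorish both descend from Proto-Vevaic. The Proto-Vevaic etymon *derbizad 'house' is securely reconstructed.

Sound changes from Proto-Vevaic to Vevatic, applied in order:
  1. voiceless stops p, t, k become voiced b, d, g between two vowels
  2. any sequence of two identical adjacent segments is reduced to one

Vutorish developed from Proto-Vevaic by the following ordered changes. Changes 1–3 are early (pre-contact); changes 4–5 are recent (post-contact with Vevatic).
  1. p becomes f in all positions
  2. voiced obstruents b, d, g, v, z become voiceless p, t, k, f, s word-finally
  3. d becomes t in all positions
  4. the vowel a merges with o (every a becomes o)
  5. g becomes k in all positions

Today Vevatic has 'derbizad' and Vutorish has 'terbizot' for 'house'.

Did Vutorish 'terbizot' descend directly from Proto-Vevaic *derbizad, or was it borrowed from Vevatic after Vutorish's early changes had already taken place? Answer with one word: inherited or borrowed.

inherited

If inherited, *derbizad would pass through all of Vutorish's changes:
Vutorish: start from *derbizad.
  rule 1: no change — derbizad
  rule 2 (final devoicing): derbizad → derbizat
  rule 3 (unconditioned shift): derbizat → terbizat
  rule 4 (vowel merger): terbizat → terbizot
  rule 5: no change — terbizot
  ⇒ Vutorish terbizot
If borrowed from Vevatic 'derbizad' after the early changes, it would undergo only the recent ones:
  rule 4 (vowel merger): derbizad → derbizod
  rule 5 (unconditioned shift): no change (derbizod)
  ⇒ as a loan: derbizod
Vutorish 'terbizot' matches the inherited outcome exactly, so it is an inherited cognate, not a loan.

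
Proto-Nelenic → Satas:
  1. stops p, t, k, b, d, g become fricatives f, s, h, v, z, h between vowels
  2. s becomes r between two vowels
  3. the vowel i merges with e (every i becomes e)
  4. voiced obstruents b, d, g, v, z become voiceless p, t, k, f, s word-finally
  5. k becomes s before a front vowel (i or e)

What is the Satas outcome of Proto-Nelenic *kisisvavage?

seresvavahe

Satas: *kisisvavage
  kisisvavage → kisisvavahe   [intervocalic lenition]
  kisisvavahe → kirisvavahe   [rhotacism]
  kirisvavahe → keresvavahe   [vowel merger]
  keresvavahe (rule 4 does not apply)
  keresvavahe → seresvavahe   [palatalisation]
  giving Satas seresvavahe.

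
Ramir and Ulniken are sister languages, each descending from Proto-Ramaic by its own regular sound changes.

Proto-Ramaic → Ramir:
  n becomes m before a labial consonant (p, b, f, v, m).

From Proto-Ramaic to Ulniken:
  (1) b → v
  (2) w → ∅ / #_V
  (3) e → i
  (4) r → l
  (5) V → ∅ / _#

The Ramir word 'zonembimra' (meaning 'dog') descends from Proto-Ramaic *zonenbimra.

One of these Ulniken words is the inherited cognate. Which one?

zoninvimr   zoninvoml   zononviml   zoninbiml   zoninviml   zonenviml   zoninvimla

Ulniken: *zonenbimra > zonenvimra > zoninvimra > zoninvimla > zoninviml  (by unconditioned shift, vowel merger, unconditioned shift, apocope)
Only 'zoninviml' matches the regular Ulniken development of *zonenbimra.

zoninviml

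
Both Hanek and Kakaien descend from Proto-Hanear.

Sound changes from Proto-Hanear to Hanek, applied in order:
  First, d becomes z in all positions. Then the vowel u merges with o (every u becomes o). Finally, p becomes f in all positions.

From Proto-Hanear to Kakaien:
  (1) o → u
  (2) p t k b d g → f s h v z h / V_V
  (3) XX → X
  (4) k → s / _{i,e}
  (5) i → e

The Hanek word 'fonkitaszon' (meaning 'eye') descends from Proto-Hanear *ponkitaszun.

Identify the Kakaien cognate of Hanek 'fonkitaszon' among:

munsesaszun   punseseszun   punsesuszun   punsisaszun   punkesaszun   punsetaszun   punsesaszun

punsesaszun

Kakaien: start from *ponkitaszun.
  rule 1 (vowel merger): ponkitaszun → punkitaszun
  rule 2 (intervocalic lenition): punkitaszun → punkisaszun
  rule 3: no change — punkisaszun
  rule 4 (palatalisation): punkisaszun → punsisaszun
  rule 5 (vowel merger): punsisaszun → punsesaszun
  ⇒ Kakaien punsesaszun
Only 'punsesaszun' matches the regular Kakaien development of *ponkitaszun.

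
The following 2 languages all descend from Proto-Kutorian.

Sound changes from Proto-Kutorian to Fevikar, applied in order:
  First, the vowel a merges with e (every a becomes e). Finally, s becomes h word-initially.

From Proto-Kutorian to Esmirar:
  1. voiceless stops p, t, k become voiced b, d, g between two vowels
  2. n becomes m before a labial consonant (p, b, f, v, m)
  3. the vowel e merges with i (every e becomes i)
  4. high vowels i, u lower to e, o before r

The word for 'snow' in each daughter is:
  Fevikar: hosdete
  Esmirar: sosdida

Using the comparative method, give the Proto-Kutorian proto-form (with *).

Position 5: Fevikar has e, Esmirar has i. Taking the neighbouring segments as reconstructed: Fevikar e could go back to *a or *e; Esmirar i could go back to *e or *i — the one source consistent with every daughter is *e.
Position 6: Fevikar has t, Esmirar has d. Fevikar preserves t here (none of its changes turn any other segment into t), so the proto-segment is *t.
Position 7: Fevikar has e, Esmirar has a. Esmirar preserves a here (none of its changes turn any other segment into a), so the proto-segment is *a.
Verify the candidate proto-form against each daughter:
Fevikar: *sosdeta > sosdete > hosdete  (by vowel merger, debuccalisation)
Esmirar: *sosdeta > sosdeda > sosdida  (by intervocalic voicing, vowel merger)
Only *sosdeta yields all of Fevikar hosdete, Esmirar sosdida.

*sosdeta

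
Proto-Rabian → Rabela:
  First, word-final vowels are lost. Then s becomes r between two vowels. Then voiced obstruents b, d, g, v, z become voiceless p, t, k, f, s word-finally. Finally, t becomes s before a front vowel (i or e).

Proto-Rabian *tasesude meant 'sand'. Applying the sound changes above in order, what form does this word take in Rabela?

tarerut

Rabela: *tasesude
  tasesude → tasesud   [apocope]
  tasesud → tarerud   [rhotacism]
  tarerud → tarerut   [final devoicing]
  tarerut (rule 4 does not apply)
  giving Rabela tarerut.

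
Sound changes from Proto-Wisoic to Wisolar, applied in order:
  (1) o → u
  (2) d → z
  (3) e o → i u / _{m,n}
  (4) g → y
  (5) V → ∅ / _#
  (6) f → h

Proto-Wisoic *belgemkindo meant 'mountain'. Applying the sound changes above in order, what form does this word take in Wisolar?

belyimkinz

Wisolar: *belgemkindo > belgemkindu > belgemkinzu > belgimkinzu > belyimkinzu > belyimkinz  (by vowel merger, unconditioned shift, pre-nasal raising, unconditioned shift, apocope)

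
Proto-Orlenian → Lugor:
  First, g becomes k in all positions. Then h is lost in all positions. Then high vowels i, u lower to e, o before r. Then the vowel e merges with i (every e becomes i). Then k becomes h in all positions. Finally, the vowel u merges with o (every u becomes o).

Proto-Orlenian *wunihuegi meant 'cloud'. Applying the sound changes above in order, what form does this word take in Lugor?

Lugor: start from *wunihuegi.
  rule 1 (unconditioned shift): wunihuegi → wunihueki
  rule 2 (h-loss): wunihueki → wuniueki
  rule 3: no change — wuniueki
  rule 4 (vowel merger): wuniueki → wuniuiki
  rule 5 (unconditioned shift): wuniuiki → wuniuihi
  rule 6 (vowel merger): wuniuihi → wonioihi
  ⇒ Lugor wonioihi

wonioihi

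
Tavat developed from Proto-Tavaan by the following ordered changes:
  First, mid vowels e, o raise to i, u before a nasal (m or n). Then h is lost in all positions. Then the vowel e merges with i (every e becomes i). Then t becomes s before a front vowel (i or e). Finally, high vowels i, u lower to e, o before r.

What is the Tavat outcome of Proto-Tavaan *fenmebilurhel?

finmibiloril

Tavat: start from *fenmebilurhel.
  rule 1 (pre-nasal raising): fenmebilurhel → finmebilurhel
  rule 2 (h-loss): finmebilurhel → finmebilurel
  rule 3 (vowel merger): finmebilurel → finmibiluril
  rule 4: no change — finmibiluril
  rule 5 (pre-rhotic lowering): finmibiluril → finmibiloril
  ⇒ Tavat finmibiloril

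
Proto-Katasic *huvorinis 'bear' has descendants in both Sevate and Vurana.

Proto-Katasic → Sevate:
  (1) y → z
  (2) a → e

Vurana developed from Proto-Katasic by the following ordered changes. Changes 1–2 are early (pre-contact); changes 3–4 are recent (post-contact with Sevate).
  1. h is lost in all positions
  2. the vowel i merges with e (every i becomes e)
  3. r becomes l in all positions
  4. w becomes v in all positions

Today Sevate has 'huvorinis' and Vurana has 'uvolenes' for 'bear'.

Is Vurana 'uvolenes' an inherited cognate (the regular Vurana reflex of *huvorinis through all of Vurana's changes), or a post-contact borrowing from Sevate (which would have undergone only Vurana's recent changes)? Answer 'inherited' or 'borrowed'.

If inherited, *huvorinis would pass through all of Vurana's changes:
Vurana: *huvorinis
  huvorinis → uvorinis   [h-loss]
  uvorinis → uvorenes   [vowel merger]
  uvorenes → uvolenes   [unconditioned shift]
  uvolenes (rule 4 does not apply)
  giving Vurana uvolenes.
If borrowed from Sevate 'huvorinis' after the early changes, it would undergo only the recent ones:
  rule 3 (unconditioned shift): huvorinis → huvolinis
  rule 4 (unconditioned shift): no change (huvolinis)
  ⇒ as a loan: huvolinis
Vurana 'uvolenes' matches the inherited outcome exactly, so it is an inherited cognate, not a loan.

inherited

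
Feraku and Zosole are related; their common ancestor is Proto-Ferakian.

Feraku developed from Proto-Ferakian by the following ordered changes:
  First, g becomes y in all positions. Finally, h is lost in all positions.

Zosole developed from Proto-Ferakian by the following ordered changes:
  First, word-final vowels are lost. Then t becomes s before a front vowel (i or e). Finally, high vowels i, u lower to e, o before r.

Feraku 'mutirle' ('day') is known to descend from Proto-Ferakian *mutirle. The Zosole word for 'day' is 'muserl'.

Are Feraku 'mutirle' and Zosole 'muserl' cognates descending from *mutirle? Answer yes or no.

Derive the expected Zosole reflex of *mutirle:
Zosole: *mutirle > mutirl > musirl > muserl  (by apocope, palatalisation, pre-rhotic lowering)
Zosole 'muserl' matches the regular reflex exactly, so the pair is cognate.

yes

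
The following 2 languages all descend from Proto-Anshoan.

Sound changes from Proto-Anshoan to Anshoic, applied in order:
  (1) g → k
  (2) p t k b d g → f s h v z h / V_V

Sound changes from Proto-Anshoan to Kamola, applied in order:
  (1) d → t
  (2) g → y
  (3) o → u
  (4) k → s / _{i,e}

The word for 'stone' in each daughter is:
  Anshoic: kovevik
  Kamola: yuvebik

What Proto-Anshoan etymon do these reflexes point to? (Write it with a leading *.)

*govebik

Position 2: Anshoic has o, Kamola has u. Anshoic preserves o here (none of its changes turn any other segment into o), so the proto-segment is *o.
Position 5: Anshoic has v, Kamola has b. Kamola preserves b here (none of its changes turn any other segment into b), so the proto-segment is *b.
Continuing position by position gives *govebik; check it forward:
Anshoic: *govebik
  govebik → kovebik   [unconditioned shift]
  kovebik → kovevik   [intervocalic lenition]
  giving Anshoic kovevik.
Kamola: *govebik > yovebik > yuvebik  (by unconditioned shift, vowel merger)
*govebik is the unique common source.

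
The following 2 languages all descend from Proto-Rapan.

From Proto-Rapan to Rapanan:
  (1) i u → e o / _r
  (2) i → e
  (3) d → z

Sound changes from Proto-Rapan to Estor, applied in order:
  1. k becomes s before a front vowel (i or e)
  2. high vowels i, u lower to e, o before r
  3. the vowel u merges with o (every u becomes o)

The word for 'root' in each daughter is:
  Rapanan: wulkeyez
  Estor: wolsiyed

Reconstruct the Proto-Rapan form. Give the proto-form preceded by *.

Position 5: Rapanan has e, Estor has i. Estor preserves i here (none of its changes turn any other segment into i), so the proto-segment is *i.
Position 4: Rapanan has k, Estor has s. Rapanan preserves k here (none of its changes turn any other segment into k), so the proto-segment is *k.
Position 8: Rapanan has z, Estor has d. Estor preserves d here (none of its changes turn any other segment into d), so the proto-segment is *d.
This points to *wulkiyed. Verify forward in each daughter:
Rapanan: *wulkiyed > wulkeyed > wulkeyez  (by vowel merger, unconditioned shift)
Estor: *wulkiyed > wulsiyed > wolsiyed  (by palatalisation, vowel merger)
Only *wulkiyed yields all of Rapanan wulkeyez, Estor wolsiyed.

*wulkiyed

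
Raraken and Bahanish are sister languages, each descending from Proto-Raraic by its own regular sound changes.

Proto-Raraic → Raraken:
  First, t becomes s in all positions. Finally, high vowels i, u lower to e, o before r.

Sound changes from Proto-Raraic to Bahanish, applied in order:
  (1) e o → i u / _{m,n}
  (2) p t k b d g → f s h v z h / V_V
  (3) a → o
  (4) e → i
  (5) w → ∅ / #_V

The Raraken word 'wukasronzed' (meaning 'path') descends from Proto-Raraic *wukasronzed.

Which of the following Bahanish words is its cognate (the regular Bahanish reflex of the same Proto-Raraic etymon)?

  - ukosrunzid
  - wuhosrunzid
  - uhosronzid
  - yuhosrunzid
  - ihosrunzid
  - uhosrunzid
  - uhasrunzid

Bahanish: *wukasronzed
  wukasronzed → wukasrunzed   [pre-nasal raising]
  wukasrunzed → wuhasrunzed   [intervocalic lenition]
  wuhasrunzed → wuhosrunzed   [vowel merger]
  wuhosrunzed → wuhosrunzid   [vowel merger]
  wuhosrunzid → uhosrunzid   [glide loss]
  giving Bahanish uhosrunzid.
Only 'uhosrunzid' matches the regular Bahanish development of *wukasronzed.

uhosrunzid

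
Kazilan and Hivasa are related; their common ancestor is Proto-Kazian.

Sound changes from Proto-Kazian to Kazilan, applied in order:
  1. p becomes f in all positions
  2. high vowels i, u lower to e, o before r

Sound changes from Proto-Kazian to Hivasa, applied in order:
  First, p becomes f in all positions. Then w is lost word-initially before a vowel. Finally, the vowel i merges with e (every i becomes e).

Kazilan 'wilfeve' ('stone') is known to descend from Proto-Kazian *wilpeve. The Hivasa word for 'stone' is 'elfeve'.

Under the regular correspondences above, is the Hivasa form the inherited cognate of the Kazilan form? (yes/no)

yes

Derive the expected Hivasa reflex of *wilpeve:
Hivasa: *wilpeve
  wilpeve → wilfeve   [unconditioned shift]
  wilfeve → ilfeve   [glide loss]
  ilfeve → elfeve   [vowel merger]
  giving Hivasa elfeve.
Hivasa 'elfeve' matches the regular reflex exactly, so the pair is cognate.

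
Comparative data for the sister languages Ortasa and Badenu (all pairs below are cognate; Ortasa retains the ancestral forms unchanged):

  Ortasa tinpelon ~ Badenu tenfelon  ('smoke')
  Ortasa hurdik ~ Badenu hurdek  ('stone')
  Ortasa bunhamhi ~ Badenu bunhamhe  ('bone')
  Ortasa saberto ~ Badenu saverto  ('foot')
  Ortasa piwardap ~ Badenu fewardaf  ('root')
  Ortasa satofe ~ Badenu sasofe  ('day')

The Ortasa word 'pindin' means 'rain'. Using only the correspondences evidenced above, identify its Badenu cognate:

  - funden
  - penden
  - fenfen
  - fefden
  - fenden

fenden

piwardap ~ fewardaf — Ortasa p corresponds to Badenu f word-initially before a front vowel.
tinpelon ~ tenfelon — Ortasa i corresponds to Badenu e after a consonant, before a nasal.
Applying these to Ortasa 'pindin':
  pindin → findin   (p→f word-initially before a front vowel)
  findin → fendin   (i→e after a consonant, before a nasal)
  fendin → fenden   (i→e after a consonant, before a nasal)
So the Badenu cognate is 'fenden'.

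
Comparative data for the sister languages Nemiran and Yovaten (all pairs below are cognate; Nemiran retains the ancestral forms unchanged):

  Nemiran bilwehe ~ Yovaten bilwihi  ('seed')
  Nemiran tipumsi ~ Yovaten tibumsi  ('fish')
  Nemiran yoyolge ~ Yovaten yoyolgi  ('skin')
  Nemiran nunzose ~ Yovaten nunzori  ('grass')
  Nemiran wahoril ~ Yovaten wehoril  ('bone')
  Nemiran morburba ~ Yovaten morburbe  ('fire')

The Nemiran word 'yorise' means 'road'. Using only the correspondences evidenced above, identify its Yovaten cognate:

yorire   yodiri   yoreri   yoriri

nunzose ~ nunzori — Nemiran s corresponds to Yovaten r between vowels (before a front vowel).
bilwehe ~ bilwihi, yoyolge ~ yoyolgi — Nemiran e corresponds to Yovaten i word-finally.
Applying these to Nemiran 'yorise':
  yorise → yorire   (s→r between vowels (before a front vowel))
  yorire → yoriri   (e→i word-finally)
So the Yovaten cognate is 'yoriri'.

yoriri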